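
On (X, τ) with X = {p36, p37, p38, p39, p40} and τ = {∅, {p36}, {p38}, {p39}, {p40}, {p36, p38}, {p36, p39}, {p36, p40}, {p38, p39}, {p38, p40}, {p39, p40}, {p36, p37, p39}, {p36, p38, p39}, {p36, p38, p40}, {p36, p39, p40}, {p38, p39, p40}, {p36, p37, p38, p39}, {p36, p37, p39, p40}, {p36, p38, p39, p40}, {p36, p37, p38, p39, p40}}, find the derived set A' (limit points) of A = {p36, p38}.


A' = {p37}

For each x ∈ X, list the open sets U ∈ τ with x ∈ U, then check whether U ∩ (A ∖ {x}) ≠ ∅ for every such U.
  x = p36: open {p36} ∋ x has {p36} ∩ (A ∖ {p36}) = ∅, so x is NOT a limit point.
  x = p37: opens ∋ x are {p36, p37, p39}, {p36, p37, p38, p39}, {p36, p37, p39, p40}, {p36, p37, p38, p39, p40}; each meets A ∖ {p37}, so x IS a limit point.
  x = p38: open {p38} ∋ x has {p38} ∩ (A ∖ {p38}) = ∅, so x is NOT a limit point.
  x = p39: open {p39} ∋ x has {p39} ∩ (A ∖ {p39}) = ∅, so x is NOT a limit point.
  x = p40: open {p40} ∋ x has {p40} ∩ (A ∖ {p40}) = ∅, so x is NOT a limit point.
Collecting: A' = {p37}.


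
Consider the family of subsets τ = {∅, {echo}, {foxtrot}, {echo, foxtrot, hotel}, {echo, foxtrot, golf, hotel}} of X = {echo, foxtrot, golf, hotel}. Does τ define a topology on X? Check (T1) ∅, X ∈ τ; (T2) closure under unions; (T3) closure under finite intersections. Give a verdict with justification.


τ is NOT a topology on X.

Axiom (T1): ∅ ∈ τ? Yes; X ∈ τ? Yes.
Axiom (T2/T3): check pairwise unions and intersections of members of τ.
Counterexample for (T2): {echo} ∪ {foxtrot} = {echo, foxtrot} ∉ τ. Therefore τ is NOT a topology.


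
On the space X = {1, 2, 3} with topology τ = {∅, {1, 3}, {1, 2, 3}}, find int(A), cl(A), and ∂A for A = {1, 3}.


int(A) = {1, 3}, cl(A) = {1, 2, 3}, ∂A = {2}.

Closed sets in (X, τ) are complements of opens:
  closed(X, τ) = {∅, {2}, {1, 2, 3}}.
int(A) = ⋃ {U ∈ τ : U ⊆ A}. Opens contained in A: ∅, {1, 3}.
Taking the union of these: int(A) = {1, 3}.
cl(A) = ⋂ {C closed : A ⊆ C}. Closed sets containing A: {1, 2, 3}.
Intersecting these: cl(A) = {1, 2, 3}.
∂A = cl(A) ∖ int(A) = {1, 2, 3} ∖ {1, 3} = {2}.


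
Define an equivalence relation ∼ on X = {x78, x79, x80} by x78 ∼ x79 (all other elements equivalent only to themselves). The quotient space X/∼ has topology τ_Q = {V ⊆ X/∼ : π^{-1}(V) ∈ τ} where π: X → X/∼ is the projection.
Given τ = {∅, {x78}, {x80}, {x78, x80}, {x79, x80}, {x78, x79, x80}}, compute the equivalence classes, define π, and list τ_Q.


X/∼ = {[x78=x79], [x80]}; |τ_Q| = 3.

Equivalence classes: [x78=x79], [x80].
Quotient map π: X → X/∼ sends x78 ↦ [x78=x79], x79 ↦ [x78=x79], x80 ↦ [x80].
For each subset V ⊆ X/∼, compute π^{-1}(V) ⊆ X and check whether π^{-1}(V) ∈ τ. V is open in τ_Q iff π^{-1}(V) ∈ τ.
  V = {}: π^{-1}(V) = ∅ ∈ τ ✓.
  V = {[x78=x79]}: π^{-1}(V) = {x78, x79} ∉ τ ✗.
  V = {[x80]}: π^{-1}(V) = {x80} ∈ τ ✓.
  V = {[x78=x79], [x80]}: π^{-1}(V) = {x78, x79, x80} ∈ τ ✓.
Open sets in the quotient: τ_Q = {{}, {[x80]}, {[x78=x79], [x80]}} (3 elements).


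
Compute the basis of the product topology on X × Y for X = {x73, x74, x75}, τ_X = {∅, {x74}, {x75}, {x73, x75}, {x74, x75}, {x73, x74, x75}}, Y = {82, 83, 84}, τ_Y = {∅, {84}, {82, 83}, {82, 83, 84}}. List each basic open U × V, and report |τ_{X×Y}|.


Basis B = {∅ × ∅, {x74} × {84}, {x75} × {84}, {x73, x75} × {84}, {x74} × {82, 83}, {x74, x75} × {84}, {x75} × {82, 83}, {x73, x74, x75} × {84}, {x74} × {82, 83, 84}, {x75} × {82, 83, 84}, {x73, x75} × {82, 83}, {x74, x75} × {82, 83}, {x73, x75} × {82, 83, 84}, {x73, x74, x75} × {82, 83}, {x74, x75} × {82, 83, 84}, {x73, x74, x75} × {82, 83, 84}}; |τ_{X×Y}| = 36.

Enumerate products U × V with U ∈ τ_X, V ∈ τ_Y (deduplicated):
  ∅ × ∅ = {} (∅)
  {x74} × {84} = {(x74,84)}
  {x75} × {84} = {(x75,84)}
  {x73, x75} × {84} = {(x73,84), (x75,84)}
  {x74} × {82, 83} = {(x74,82), (x74,83)}
  {x74, x75} × {84} = {(x74,84), (x75,84)}
  {x75} × {82, 83} = {(x75,82), (x75,83)}
  {x73, x74, x75} × {84} = {(x73,84), (x74,84), (x75,84)}
  {x74} × {82, 83, 84} = {(x74,82), (x74,83), (x74,84)}
  {x75} × {82, 83, 84} = {(x75,82), (x75,83), (x75,84)}
  {x73, x75} × {82, 83} = {(x73,82), (x73,83), (x75,82), (x75,83)}
  {x74, x75} × {82, 83} = {(x74,82), (x74,83), (x75,82), (x75,83)}
  {x73, x75} × {82, 83, 84} = {(x73,82), (x73,83), (x73,84), (x75,82), (x75,83), (x75,84)}
  {x73, x74, x75} × {82, 83} = {(x73,82), (x73,83), (x74,82), (x74,83), (x75,82), (x75,83)}
  {x74, x75} × {82, 83, 84} = {(x74,82), (x74,83), (x74,84), (x75,82), (x75,83), (x75,84)}
  {x73, x74, x75} × {82, 83, 84} = {(x73,82), (x73,83), (x73,84), (x74,82), (x74,83), (x74,84), (x75,82), (x75,83), (x75,84)}
These 16 distinct sets form the basis B.
Close under arbitrary unions to get τ_{X×Y}; counting gives |τ_{X×Y}| = 36.


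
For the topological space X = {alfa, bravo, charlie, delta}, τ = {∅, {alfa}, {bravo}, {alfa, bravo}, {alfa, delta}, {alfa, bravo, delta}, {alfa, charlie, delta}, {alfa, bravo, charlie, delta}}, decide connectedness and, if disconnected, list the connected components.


(X, τ) is disconnected; components = [{bravo}, {alfa, charlie, delta}].

Find clopen sets (U ∈ τ with X ∖ U ∈ τ):
  U = ∅, X ∖ U = {alfa, bravo, charlie, delta} — both open, so U is clopen.
  U = {bravo}, X ∖ U = {alfa, charlie, delta} — both open, so U is clopen.
  U = {alfa, charlie, delta}, X ∖ U = {bravo} — both open, so U is clopen.
  U = {alfa, bravo, charlie, delta}, X ∖ U = ∅ — both open, so U is clopen.
Nontrivial clopen(s) exist: e.g. {bravo}. So (X, τ) is disconnected.
Compute connected components by grouping points that agree on all clopens:
  component: {bravo}
  component: {alfa, charlie, delta}


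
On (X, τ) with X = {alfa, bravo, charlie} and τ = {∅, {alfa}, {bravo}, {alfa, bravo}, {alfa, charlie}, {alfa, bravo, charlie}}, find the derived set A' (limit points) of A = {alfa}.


A' = {charlie}

For each x ∈ X, list the open sets U ∈ τ with x ∈ U, then check whether U ∩ (A ∖ {x}) ≠ ∅ for every such U.
  x = alfa: open {alfa} ∋ x has {alfa} ∩ (A ∖ {alfa}) = ∅, so x is NOT a limit point.
  x = bravo: open {bravo} ∋ x has {bravo} ∩ (A ∖ {bravo}) = ∅, so x is NOT a limit point.
  x = charlie: opens ∋ x are {alfa, charlie}, {alfa, bravo, charlie}; each meets A ∖ {charlie}, so x IS a limit point.
Collecting: A' = {charlie}.


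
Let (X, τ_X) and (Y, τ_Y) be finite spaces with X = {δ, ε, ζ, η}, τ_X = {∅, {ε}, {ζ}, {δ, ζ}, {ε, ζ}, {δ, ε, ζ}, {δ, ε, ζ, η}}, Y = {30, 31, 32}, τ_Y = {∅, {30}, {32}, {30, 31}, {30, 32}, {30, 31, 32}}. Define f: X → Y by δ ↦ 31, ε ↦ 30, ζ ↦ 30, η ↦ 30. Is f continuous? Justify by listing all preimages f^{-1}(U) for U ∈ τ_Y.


f is NOT continuous.

Compute f^{-1}(U) for each U ∈ τ_Y:
  U = ∅: f^{-1}(U) = ∅ ∈ τ_X ✓.
  U = {30}: f^{-1}(U) = {ε, ζ, η} ∉ τ_X ✗.
  U = {32}: f^{-1}(U) = ∅ ∈ τ_X ✓.
  U = {30, 31}: f^{-1}(U) = {δ, ε, ζ, η} ∈ τ_X ✓.
  U = {30, 32}: f^{-1}(U) = {ε, ζ, η} ∉ τ_X ✗.
  U = {30, 31, 32}: f^{-1}(U) = {δ, ε, ζ, η} ∈ τ_X ✓.
Found U = {30} with f^{-1}(U) = {ε, ζ, η} not in τ_X. Therefore f is NOT continuous.


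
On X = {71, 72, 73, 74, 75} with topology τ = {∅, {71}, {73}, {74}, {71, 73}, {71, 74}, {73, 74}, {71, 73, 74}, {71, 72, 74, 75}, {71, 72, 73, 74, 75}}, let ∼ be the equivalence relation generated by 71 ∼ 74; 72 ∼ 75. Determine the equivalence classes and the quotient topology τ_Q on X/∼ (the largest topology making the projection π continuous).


X/∼ = {[71=74], [72=75], [73]}; |τ_Q| = 6.

Equivalence classes: [71=74], [72=75], [73].
Quotient map π: X → X/∼ sends 71 ↦ [71=74], 72 ↦ [72=75], 73 ↦ [73], 74 ↦ [71=74], 75 ↦ [72=75].
For each subset V ⊆ X/∼, compute π^{-1}(V) ⊆ X and check whether π^{-1}(V) ∈ τ. V is open in τ_Q iff π^{-1}(V) ∈ τ.
  V = {}: π^{-1}(V) = ∅ ∈ τ ✓.
  V = {[71=74]}: π^{-1}(V) = {71, 74} ∈ τ ✓.
  V = {[72=75]}: π^{-1}(V) = {72, 75} ∉ τ ✗.
  V = {[71=74], [72=75]}: π^{-1}(V) = {71, 72, 74, 75} ∈ τ ✓.
  V = {[73]}: π^{-1}(V) = {73} ∈ τ ✓.
  V = {[71=74], [73]}: π^{-1}(V) = {71, 73, 74} ∈ τ ✓.
  V = {[72=75], [73]}: π^{-1}(V) = {72, 73, 75} ∉ τ ✗.
  V = {[71=74], [72=75], [73]}: π^{-1}(V) = {71, 72, 73, 74, 75} ∈ τ ✓.
Open sets in the quotient: τ_Q = {{}, {[71=74]}, {[71=74], [72=75]}, {[73]}, {[71=74], [73]}, {[71=74], [72=75], [73]}} (6 elements).


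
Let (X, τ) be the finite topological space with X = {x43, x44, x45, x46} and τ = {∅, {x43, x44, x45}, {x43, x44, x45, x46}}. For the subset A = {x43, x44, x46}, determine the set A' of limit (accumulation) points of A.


A' = {x43, x44, x45, x46}

For each x ∈ X, list the open sets U ∈ τ with x ∈ U, then check whether U ∩ (A ∖ {x}) ≠ ∅ for every such U.
  x = x43: opens ∋ x are {x43, x44, x45}, {x43, x44, x45, x46}; each meets A ∖ {x43}, so x IS a limit point.
  x = x44: opens ∋ x are {x43, x44, x45}, {x43, x44, x45, x46}; each meets A ∖ {x44}, so x IS a limit point.
  x = x45: opens ∋ x are {x43, x44, x45}, {x43, x44, x45, x46}; each meets A ∖ {x45}, so x IS a limit point.
  x = x46: opens ∋ x are {x43, x44, x45, x46}; each meets A ∖ {x46}, so x IS a limit point.
Collecting: A' = {x43, x44, x45, x46}.


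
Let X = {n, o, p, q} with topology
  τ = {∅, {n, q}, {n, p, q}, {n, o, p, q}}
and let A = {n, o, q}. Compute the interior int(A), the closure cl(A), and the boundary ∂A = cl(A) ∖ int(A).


int(A) = {n, q}, cl(A) = {n, o, p, q}, ∂A = {o, p}.

Closed sets in (X, τ) are complements of opens:
  closed(X, τ) = {∅, {o}, {o, p}, {n, o, p, q}}.
int(A) = ⋃ {U ∈ τ : U ⊆ A}. Opens contained in A: ∅, {n, q}.
Taking the union of these: int(A) = {n, q}.
cl(A) = ⋂ {C closed : A ⊆ C}. Closed sets containing A: {n, o, p, q}.
Intersecting these: cl(A) = {n, o, p, q}.
∂A = cl(A) ∖ int(A) = {n, o, p, q} ∖ {n, q} = {o, p}.


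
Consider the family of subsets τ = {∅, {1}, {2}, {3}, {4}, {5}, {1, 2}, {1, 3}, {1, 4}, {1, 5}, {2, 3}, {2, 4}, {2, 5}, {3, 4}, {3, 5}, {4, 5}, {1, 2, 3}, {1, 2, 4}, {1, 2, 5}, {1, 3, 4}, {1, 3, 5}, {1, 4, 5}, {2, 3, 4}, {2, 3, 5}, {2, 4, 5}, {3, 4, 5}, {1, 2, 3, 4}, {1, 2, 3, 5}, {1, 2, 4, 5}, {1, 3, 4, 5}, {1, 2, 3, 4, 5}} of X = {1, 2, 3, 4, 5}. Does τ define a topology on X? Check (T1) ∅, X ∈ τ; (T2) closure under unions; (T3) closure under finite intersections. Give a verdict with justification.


τ is NOT a topology on X.

Axiom (T1): ∅ ∈ τ? Yes; X ∈ τ? Yes.
Axiom (T2/T3): check pairwise unions and intersections of members of τ.
Counterexample for (T2): {2} ∪ {3, 4, 5} = {2, 3, 4, 5} ∉ τ. Therefore τ is NOT a topology.


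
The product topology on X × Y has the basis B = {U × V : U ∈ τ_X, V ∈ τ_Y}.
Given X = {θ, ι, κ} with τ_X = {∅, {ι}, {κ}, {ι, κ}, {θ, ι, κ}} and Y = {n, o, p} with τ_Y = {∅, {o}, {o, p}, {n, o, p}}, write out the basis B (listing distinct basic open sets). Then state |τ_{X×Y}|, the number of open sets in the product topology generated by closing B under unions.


Basis B = {∅ × ∅, {ι} × {o}, {κ} × {o}, {ι} × {o, p}, {ι, κ} × {o}, {κ} × {o, p}, {θ, ι, κ} × {o}, {ι} × {n, o, p}, {κ} × {n, o, p}, {ι, κ} × {o, p}, {θ, ι, κ} × {o, p}, {ι, κ} × {n, o, p}, {θ, ι, κ} × {n, o, p}}; |τ_{X×Y}| = 30.

Enumerate products U × V with U ∈ τ_X, V ∈ τ_Y (deduplicated):
  ∅ × ∅ = {} (∅)
  {ι} × {o} = {(ι,o)}
  {κ} × {o} = {(κ,o)}
  {ι} × {o, p} = {(ι,o), (ι,p)}
  {ι, κ} × {o} = {(ι,o), (κ,o)}
  {κ} × {o, p} = {(κ,o), (κ,p)}
  {θ, ι, κ} × {o} = {(θ,o), (ι,o), (κ,o)}
  {ι} × {n, o, p} = {(ι,n), (ι,o), (ι,p)}
  {κ} × {n, o, p} = {(κ,n), (κ,o), (κ,p)}
  {ι, κ} × {o, p} = {(ι,o), (ι,p), (κ,o), (κ,p)}
  {θ, ι, κ} × {o, p} = {(θ,o), (θ,p), (ι,o), (ι,p), (κ,o), (κ,p)}
  {ι, κ} × {n, o, p} = {(ι,n), (ι,o), (ι,p), (κ,n), (κ,o), (κ,p)}
  {θ, ι, κ} × {n, o, p} = {(θ,n), (θ,o), (θ,p), (ι,n), (ι,o), (ι,p), (κ,n), (κ,o), (κ,p)}
These 13 distinct sets form the basis B.
Close under arbitrary unions to get τ_{X×Y}; counting gives |τ_{X×Y}| = 30.


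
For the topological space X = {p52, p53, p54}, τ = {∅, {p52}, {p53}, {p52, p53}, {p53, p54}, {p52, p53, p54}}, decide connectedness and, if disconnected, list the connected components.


(X, τ) is disconnected; components = [{p52}, {p53, p54}].

Find clopen sets (U ∈ τ with X ∖ U ∈ τ):
  U = ∅, X ∖ U = {p52, p53, p54} — both open, so U is clopen.
  U = {p52}, X ∖ U = {p53, p54} — both open, so U is clopen.
  U = {p53, p54}, X ∖ U = {p52} — both open, so U is clopen.
  U = {p52, p53, p54}, X ∖ U = ∅ — both open, so U is clopen.
Nontrivial clopen(s) exist: e.g. {p52}. So (X, τ) is disconnected.
Compute connected components by grouping points that agree on all clopens:
  component: {p52}
  component: {p53, p54}


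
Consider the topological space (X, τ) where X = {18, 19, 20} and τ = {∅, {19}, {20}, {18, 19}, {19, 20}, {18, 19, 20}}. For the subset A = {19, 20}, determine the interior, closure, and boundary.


int(A) = {19, 20}, cl(A) = {18, 19, 20}, ∂A = {18}.

Closed sets in (X, τ) are complements of opens:
  closed(X, τ) = {∅, {18}, {20}, {18, 19}, {18, 20}, {18, 19, 20}}.
int(A) = ⋃ {U ∈ τ : U ⊆ A}. Opens contained in A: ∅, {19}, {20}, {19, 20}.
Taking the union of these: int(A) = {19, 20}.
cl(A) = ⋂ {C closed : A ⊆ C}. Closed sets containing A: {18, 19, 20}.
Intersecting these: cl(A) = {18, 19, 20}.
∂A = cl(A) ∖ int(A) = {18, 19, 20} ∖ {19, 20} = {18}.


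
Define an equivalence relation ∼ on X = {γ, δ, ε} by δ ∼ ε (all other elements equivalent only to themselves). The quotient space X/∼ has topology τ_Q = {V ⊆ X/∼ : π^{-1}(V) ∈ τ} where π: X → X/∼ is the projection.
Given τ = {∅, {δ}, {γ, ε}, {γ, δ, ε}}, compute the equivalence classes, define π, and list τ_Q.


X/∼ = {[γ], [δ=ε]}; |τ_Q| = 2.

Equivalence classes: [γ], [δ=ε].
Quotient map π: X → X/∼ sends γ ↦ [γ], δ ↦ [δ=ε], ε ↦ [δ=ε].
For each subset V ⊆ X/∼, compute π^{-1}(V) ⊆ X and check whether π^{-1}(V) ∈ τ. V is open in τ_Q iff π^{-1}(V) ∈ τ.
  V = {}: π^{-1}(V) = ∅ ∈ τ ✓.
  V = {[γ]}: π^{-1}(V) = {γ} ∉ τ ✗.
  V = {[δ=ε]}: π^{-1}(V) = {δ, ε} ∉ τ ✗.
  V = {[γ], [δ=ε]}: π^{-1}(V) = {γ, δ, ε} ∈ τ ✓.
Open sets in the quotient: τ_Q = {{}, {[γ], [δ=ε]}} (2 elements).


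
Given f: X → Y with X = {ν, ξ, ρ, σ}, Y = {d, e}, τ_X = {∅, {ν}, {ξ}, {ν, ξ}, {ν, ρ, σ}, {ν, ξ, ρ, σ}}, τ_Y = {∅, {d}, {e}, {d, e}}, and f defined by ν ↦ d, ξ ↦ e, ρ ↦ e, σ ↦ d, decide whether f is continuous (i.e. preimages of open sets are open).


f is NOT continuous.

Compute f^{-1}(U) for each U ∈ τ_Y:
  U = ∅: f^{-1}(U) = ∅ ∈ τ_X ✓.
  U = {d}: f^{-1}(U) = {ν, σ} ∉ τ_X ✗.
  U = {e}: f^{-1}(U) = {ξ, ρ} ∉ τ_X ✗.
  U = {d, e}: f^{-1}(U) = {ν, ξ, ρ, σ} ∈ τ_X ✓.
Found U = {d} with f^{-1}(U) = {ν, σ} not in τ_X. Therefore f is NOT continuous.


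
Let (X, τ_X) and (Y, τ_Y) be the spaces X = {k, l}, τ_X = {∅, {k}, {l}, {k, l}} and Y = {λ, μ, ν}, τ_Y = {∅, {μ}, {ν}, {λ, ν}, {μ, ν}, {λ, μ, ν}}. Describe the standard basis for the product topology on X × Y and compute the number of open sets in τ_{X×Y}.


Basis B = {∅ × ∅, {k} × {μ}, {k} × {ν}, {l} × {μ}, {l} × {ν}, {k} × {λ, ν}, {k} × {μ, ν}, {k, l} × {μ}, {k, l} × {ν}, {l} × {λ, ν}, {l} × {μ, ν}, {k} × {λ, μ, ν}, {l} × {λ, μ, ν}, {k, l} × {λ, ν}, {k, l} × {μ, ν}, {k, l} × {λ, μ, ν}}; |τ_{X×Y}| = 36.

Enumerate products U × V with U ∈ τ_X, V ∈ τ_Y (deduplicated):
  ∅ × ∅ = {} (∅)
  {k} × {μ} = {(k,μ)}
  {k} × {ν} = {(k,ν)}
  {l} × {μ} = {(l,μ)}
  {l} × {ν} = {(l,ν)}
  {k} × {λ, ν} = {(k,λ), (k,ν)}
  {k} × {μ, ν} = {(k,μ), (k,ν)}
  {k, l} × {μ} = {(k,μ), (l,μ)}
  {k, l} × {ν} = {(k,ν), (l,ν)}
  {l} × {λ, ν} = {(l,λ), (l,ν)}
  {l} × {μ, ν} = {(l,μ), (l,ν)}
  {k} × {λ, μ, ν} = {(k,λ), (k,μ), (k,ν)}
  {l} × {λ, μ, ν} = {(l,λ), (l,μ), (l,ν)}
  {k, l} × {λ, ν} = {(k,λ), (k,ν), (l,λ), (l,ν)}
  {k, l} × {μ, ν} = {(k,μ), (k,ν), (l,μ), (l,ν)}
  {k, l} × {λ, μ, ν} = {(k,λ), (k,μ), (k,ν), (l,λ), (l,μ), (l,ν)}
These 16 distinct sets form the basis B.
Close under arbitrary unions to get τ_{X×Y}; counting gives |τ_{X×Y}| = 36.


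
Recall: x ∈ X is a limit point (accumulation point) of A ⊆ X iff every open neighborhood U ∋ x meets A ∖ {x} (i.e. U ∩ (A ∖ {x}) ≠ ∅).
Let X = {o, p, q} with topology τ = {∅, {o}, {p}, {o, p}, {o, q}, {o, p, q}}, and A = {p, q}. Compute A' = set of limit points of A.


A' = ∅

For each x ∈ X, list the open sets U ∈ τ with x ∈ U, then check whether U ∩ (A ∖ {x}) ≠ ∅ for every such U.
  x = o: open {o} ∋ x has {o} ∩ (A ∖ {o}) = ∅, so x is NOT a limit point.
  x = p: open {p} ∋ x has {p} ∩ (A ∖ {p}) = ∅, so x is NOT a limit point.
  x = q: open {o, q} ∋ x has {o, q} ∩ (A ∖ {q}) = ∅, so x is NOT a limit point.
Collecting: A' = ∅.


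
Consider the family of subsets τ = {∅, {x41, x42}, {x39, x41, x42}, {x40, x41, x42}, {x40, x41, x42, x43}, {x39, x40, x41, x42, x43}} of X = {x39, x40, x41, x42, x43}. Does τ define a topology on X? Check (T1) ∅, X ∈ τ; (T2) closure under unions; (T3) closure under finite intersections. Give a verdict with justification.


τ is NOT a topology on X.

Axiom (T1): ∅ ∈ τ? Yes; X ∈ τ? Yes.
Axiom (T2/T3): check pairwise unions and intersections of members of τ.
Counterexample for (T2): {x39, x41, x42} ∪ {x40, x41, x42} = {x39, x40, x41, x42} ∉ τ. Therefore τ is NOT a topology.


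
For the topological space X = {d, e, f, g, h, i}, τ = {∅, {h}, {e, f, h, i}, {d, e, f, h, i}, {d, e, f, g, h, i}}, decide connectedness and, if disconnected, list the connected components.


(X, τ) is connected.

Find clopen sets (U ∈ τ with X ∖ U ∈ τ):
  U = ∅, X ∖ U = {d, e, f, g, h, i} — both open, so U is clopen.
  U = {d, e, f, g, h, i}, X ∖ U = ∅ — both open, so U is clopen.
Only trivial clopens (∅ and X) exist, so (X, τ) is connected.
Compute connected components by grouping points that agree on all clopens:
  component: {d, e, f, g, h, i}


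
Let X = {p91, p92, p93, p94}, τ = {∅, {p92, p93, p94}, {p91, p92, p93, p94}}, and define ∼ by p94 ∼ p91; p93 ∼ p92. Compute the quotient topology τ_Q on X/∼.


X/∼ = {[p91=p94], [p92=p93]}; |τ_Q| = 2.

Equivalence classes: [p91=p94], [p92=p93].
Quotient map π: X → X/∼ sends p91 ↦ [p91=p94], p92 ↦ [p92=p93], p93 ↦ [p92=p93], p94 ↦ [p91=p94].
For each subset V ⊆ X/∼, compute π^{-1}(V) ⊆ X and check whether π^{-1}(V) ∈ τ. V is open in τ_Q iff π^{-1}(V) ∈ τ.
  V = {}: π^{-1}(V) = ∅ ∈ τ ✓.
  V = {[p91=p94]}: π^{-1}(V) = {p91, p94} ∉ τ ✗.
  V = {[p92=p93]}: π^{-1}(V) = {p92, p93} ∉ τ ✗.
  V = {[p91=p94], [p92=p93]}: π^{-1}(V) = {p91, p92, p93, p94} ∈ τ ✓.
Open sets in the quotient: τ_Q = {{}, {[p91=p94], [p92=p93]}} (2 elements).


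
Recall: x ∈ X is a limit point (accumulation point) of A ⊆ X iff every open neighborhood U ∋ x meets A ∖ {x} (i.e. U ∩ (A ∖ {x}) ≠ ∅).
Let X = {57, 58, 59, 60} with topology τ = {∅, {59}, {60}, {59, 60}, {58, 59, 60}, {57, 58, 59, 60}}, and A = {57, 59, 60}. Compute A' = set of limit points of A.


A' = {57, 58}

For each x ∈ X, list the open sets U ∈ τ with x ∈ U, then check whether U ∩ (A ∖ {x}) ≠ ∅ for every such U.
  x = 57: opens ∋ x are {57, 58, 59, 60}; each meets A ∖ {57}, so x IS a limit point.
  x = 58: opens ∋ x are {58, 59, 60}, {57, 58, 59, 60}; each meets A ∖ {58}, so x IS a limit point.
  x = 59: open {59} ∋ x has {59} ∩ (A ∖ {59}) = ∅, so x is NOT a limit point.
  x = 60: open {60} ∋ x has {60} ∩ (A ∖ {60}) = ∅, so x is NOT a limit point.
Collecting: A' = {57, 58}.


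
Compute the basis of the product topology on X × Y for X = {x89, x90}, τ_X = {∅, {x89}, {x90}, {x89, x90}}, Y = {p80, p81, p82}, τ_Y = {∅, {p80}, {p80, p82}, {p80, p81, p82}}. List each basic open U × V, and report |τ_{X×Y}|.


Basis B = {∅ × ∅, {x89} × {p80}, {x90} × {p80}, {x89} × {p80, p82}, {x89, x90} × {p80}, {x90} × {p80, p82}, {x89} × {p80, p81, p82}, {x90} × {p80, p81, p82}, {x89, x90} × {p80, p82}, {x89, x90} × {p80, p81, p82}}; |τ_{X×Y}| = 16.

Enumerate products U × V with U ∈ τ_X, V ∈ τ_Y (deduplicated):
  ∅ × ∅ = {} (∅)
  {x89} × {p80} = {(x89,p80)}
  {x90} × {p80} = {(x90,p80)}
  {x89} × {p80, p82} = {(x89,p80), (x89,p82)}
  {x89, x90} × {p80} = {(x89,p80), (x90,p80)}
  {x90} × {p80, p82} = {(x90,p80), (x90,p82)}
  {x89} × {p80, p81, p82} = {(x89,p80), (x89,p81), (x89,p82)}
  {x90} × {p80, p81, p82} = {(x90,p80), (x90,p81), (x90,p82)}
  {x89, x90} × {p80, p82} = {(x89,p80), (x89,p82), (x90,p80), (x90,p82)}
  {x89, x90} × {p80, p81, p82} = {(x89,p80), (x89,p81), (x89,p82), (x90,p80), (x90,p81), (x90,p82)}
These 10 distinct sets form the basis B.
Close under arbitrary unions to get τ_{X×Y}; counting gives |τ_{X×Y}| = 16.


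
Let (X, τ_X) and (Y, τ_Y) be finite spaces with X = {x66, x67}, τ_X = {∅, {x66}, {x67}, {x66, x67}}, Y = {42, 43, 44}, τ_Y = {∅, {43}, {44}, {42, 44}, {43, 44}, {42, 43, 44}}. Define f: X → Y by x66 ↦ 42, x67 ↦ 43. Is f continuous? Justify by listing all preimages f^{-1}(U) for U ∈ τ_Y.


f IS continuous.

Compute f^{-1}(U) for each U ∈ τ_Y:
  U = ∅: f^{-1}(U) = ∅ ∈ τ_X ✓.
  U = {43}: f^{-1}(U) = {x67} ∈ τ_X ✓.
  U = {44}: f^{-1}(U) = ∅ ∈ τ_X ✓.
  U = {42, 44}: f^{-1}(U) = {x66} ∈ τ_X ✓.
  U = {43, 44}: f^{-1}(U) = {x67} ∈ τ_X ✓.
  U = {42, 43, 44}: f^{-1}(U) = {x66, x67} ∈ τ_X ✓.
Every preimage lies in τ_X, so f IS continuous.


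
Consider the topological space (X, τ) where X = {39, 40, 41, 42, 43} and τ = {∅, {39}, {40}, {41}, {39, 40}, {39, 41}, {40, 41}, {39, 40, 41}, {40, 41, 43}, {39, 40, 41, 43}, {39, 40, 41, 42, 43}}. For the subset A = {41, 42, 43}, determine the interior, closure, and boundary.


int(A) = {41}, cl(A) = {41, 42, 43}, ∂A = {42, 43}.

Closed sets in (X, τ) are complements of opens:
  closed(X, τ) = {∅, {42}, {39, 42}, {42, 43}, {39, 42, 43}, {40, 42, 43}, {41, 42, 43}, {39, 40, 42, 43}, {39, 41, 42, 43}, {40, 41, 42, 43}, {39, 40, 41, 42, 43}}.
int(A) = ⋃ {U ∈ τ : U ⊆ A}. Opens contained in A: ∅, {41}.
Taking the union of these: int(A) = {41}.
cl(A) = ⋂ {C closed : A ⊆ C}. Closed sets containing A: {41, 42, 43}, {39, 41, 42, 43}, {40, 41, 42, 43}, {39, 40, 41, 42, 43}.
Intersecting these: cl(A) = {41, 42, 43}.
∂A = cl(A) ∖ int(A) = {41, 42, 43} ∖ {41} = {42, 43}.


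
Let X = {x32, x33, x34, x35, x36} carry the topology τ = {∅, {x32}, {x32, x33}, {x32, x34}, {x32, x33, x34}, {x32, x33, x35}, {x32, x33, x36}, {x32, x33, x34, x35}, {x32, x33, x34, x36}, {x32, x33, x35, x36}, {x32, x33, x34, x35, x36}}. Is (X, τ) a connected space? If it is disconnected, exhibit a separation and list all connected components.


(X, τ) is connected.

Find clopen sets (U ∈ τ with X ∖ U ∈ τ):
  U = ∅, X ∖ U = {x32, x33, x34, x35, x36} — both open, so U is clopen.
  U = {x32, x33, x34, x35, x36}, X ∖ U = ∅ — both open, so U is clopen.
Only trivial clopens (∅ and X) exist, so (X, τ) is connected.
Compute connected components by grouping points that agree on all clopens:
  component: {x32, x33, x34, x35, x36}


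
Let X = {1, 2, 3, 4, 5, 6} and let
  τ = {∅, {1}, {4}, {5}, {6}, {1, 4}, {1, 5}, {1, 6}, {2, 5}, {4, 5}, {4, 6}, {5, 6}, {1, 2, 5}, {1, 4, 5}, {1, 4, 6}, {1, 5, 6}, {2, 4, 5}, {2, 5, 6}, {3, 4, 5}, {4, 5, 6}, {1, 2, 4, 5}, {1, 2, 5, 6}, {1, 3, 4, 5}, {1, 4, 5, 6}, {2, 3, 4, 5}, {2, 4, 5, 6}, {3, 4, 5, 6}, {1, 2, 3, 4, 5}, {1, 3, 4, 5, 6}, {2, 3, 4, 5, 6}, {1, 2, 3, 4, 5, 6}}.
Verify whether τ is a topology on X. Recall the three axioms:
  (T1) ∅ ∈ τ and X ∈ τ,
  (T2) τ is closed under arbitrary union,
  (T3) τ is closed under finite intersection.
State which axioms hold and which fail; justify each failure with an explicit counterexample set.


τ is NOT a topology on X.

Axiom (T1): ∅ ∈ τ? Yes; X ∈ τ? Yes.
Axiom (T2/T3): check pairwise unions and intersections of members of τ.
Counterexample for (T2): {1} ∪ {2, 4, 5, 6} = {1, 2, 4, 5, 6} ∉ τ. Therefore τ is NOT a topology.


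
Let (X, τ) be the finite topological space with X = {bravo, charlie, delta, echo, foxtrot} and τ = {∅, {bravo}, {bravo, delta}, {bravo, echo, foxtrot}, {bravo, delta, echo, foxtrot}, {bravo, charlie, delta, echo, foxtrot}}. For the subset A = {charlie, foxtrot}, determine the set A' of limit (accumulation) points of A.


A' = {charlie, echo}

For each x ∈ X, list the open sets U ∈ τ with x ∈ U, then check whether U ∩ (A ∖ {x}) ≠ ∅ for every such U.
  x = bravo: open {bravo} ∋ x has {bravo} ∩ (A ∖ {bravo}) = ∅, so x is NOT a limit point.
  x = charlie: opens ∋ x are {bravo, charlie, delta, echo, foxtrot}; each meets A ∖ {charlie}, so x IS a limit point.
  x = delta: open {bravo, delta} ∋ x has {bravo, delta} ∩ (A ∖ {delta}) = ∅, so x is NOT a limit point.
  x = echo: opens ∋ x are {bravo, echo, foxtrot}, {bravo, delta, echo, foxtrot}, {bravo, charlie, delta, echo, foxtrot}; each meets A ∖ {echo}, so x IS a limit point.
  x = foxtrot: open {bravo, echo, foxtrot} ∋ x has {bravo, echo, foxtrot} ∩ (A ∖ {foxtrot}) = ∅, so x is NOT a limit point.
Collecting: A' = {charlie, echo}.


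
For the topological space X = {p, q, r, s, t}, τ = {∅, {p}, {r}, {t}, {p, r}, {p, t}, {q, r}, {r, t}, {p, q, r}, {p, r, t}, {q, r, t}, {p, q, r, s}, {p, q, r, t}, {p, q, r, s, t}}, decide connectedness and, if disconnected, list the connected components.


(X, τ) is disconnected; components = [{t}, {p, q, r, s}].

Find clopen sets (U ∈ τ with X ∖ U ∈ τ):
  U = ∅, X ∖ U = {p, q, r, s, t} — both open, so U is clopen.
  U = {t}, X ∖ U = {p, q, r, s} — both open, so U is clopen.
  U = {p, q, r, s}, X ∖ U = {t} — both open, so U is clopen.
  U = {p, q, r, s, t}, X ∖ U = ∅ — both open, so U is clopen.
Nontrivial clopen(s) exist: e.g. {t}. So (X, τ) is disconnected.
Compute connected components by grouping points that agree on all clopens:
  component: {t}
  component: {p, q, r, s}


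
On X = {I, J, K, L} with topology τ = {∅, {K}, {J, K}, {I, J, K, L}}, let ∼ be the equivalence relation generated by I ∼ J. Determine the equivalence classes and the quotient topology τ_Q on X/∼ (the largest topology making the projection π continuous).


X/∼ = {[I=J], [K], [L]}; |τ_Q| = 3.

Equivalence classes: [I=J], [K], [L].
Quotient map π: X → X/∼ sends I ↦ [I=J], J ↦ [I=J], K ↦ [K], L ↦ [L].
For each subset V ⊆ X/∼, compute π^{-1}(V) ⊆ X and check whether π^{-1}(V) ∈ τ. V is open in τ_Q iff π^{-1}(V) ∈ τ.
  V = {}: π^{-1}(V) = ∅ ∈ τ ✓.
  V = {[I=J]}: π^{-1}(V) = {I, J} ∉ τ ✗.
  V = {[K]}: π^{-1}(V) = {K} ∈ τ ✓.
  V = {[I=J], [K]}: π^{-1}(V) = {I, J, K} ∉ τ ✗.
  V = {[L]}: π^{-1}(V) = {L} ∉ τ ✗.
  V = {[I=J], [L]}: π^{-1}(V) = {I, J, L} ∉ τ ✗.
  V = {[K], [L]}: π^{-1}(V) = {K, L} ∉ τ ✗.
  V = {[I=J], [K], [L]}: π^{-1}(V) = {I, J, K, L} ∈ τ ✓.
Open sets in the quotient: τ_Q = {{}, {[K]}, {[I=J], [K], [L]}} (3 elements).


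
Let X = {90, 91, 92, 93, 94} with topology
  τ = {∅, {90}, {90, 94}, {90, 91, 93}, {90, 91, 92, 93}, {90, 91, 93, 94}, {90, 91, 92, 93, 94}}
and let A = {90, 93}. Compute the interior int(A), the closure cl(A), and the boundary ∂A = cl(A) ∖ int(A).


int(A) = {90}, cl(A) = {90, 91, 92, 93, 94}, ∂A = {91, 92, 93, 94}.

Closed sets in (X, τ) are complements of opens:
  closed(X, τ) = {∅, {92}, {94}, {92, 94}, {91, 92, 93}, {91, 92, 93, 94}, {90, 91, 92, 93, 94}}.
int(A) = ⋃ {U ∈ τ : U ⊆ A}. Opens contained in A: ∅, {90}.
Taking the union of these: int(A) = {90}.
cl(A) = ⋂ {C closed : A ⊆ C}. Closed sets containing A: {90, 91, 92, 93, 94}.
Intersecting these: cl(A) = {90, 91, 92, 93, 94}.
∂A = cl(A) ∖ int(A) = {90, 91, 92, 93, 94} ∖ {90} = {91, 92, 93, 94}.


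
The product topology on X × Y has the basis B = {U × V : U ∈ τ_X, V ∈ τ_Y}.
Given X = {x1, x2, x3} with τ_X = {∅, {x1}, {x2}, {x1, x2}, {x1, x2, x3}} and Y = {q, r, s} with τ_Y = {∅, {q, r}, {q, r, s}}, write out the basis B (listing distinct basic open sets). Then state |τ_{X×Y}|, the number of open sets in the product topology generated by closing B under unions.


Basis B = {∅ × ∅, {x1} × {q, r}, {x2} × {q, r}, {x1} × {q, r, s}, {x2} × {q, r, s}, {x1, x2} × {q, r}, {x1, x2} × {q, r, s}, {x1, x2, x3} × {q, r}, {x1, x2, x3} × {q, r, s}}; |τ_{X×Y}| = 14.

Enumerate products U × V with U ∈ τ_X, V ∈ τ_Y (deduplicated):
  ∅ × ∅ = {} (∅)
  {x1} × {q, r} = {(x1,q), (x1,r)}
  {x2} × {q, r} = {(x2,q), (x2,r)}
  {x1} × {q, r, s} = {(x1,q), (x1,r), (x1,s)}
  {x2} × {q, r, s} = {(x2,q), (x2,r), (x2,s)}
  {x1, x2} × {q, r} = {(x1,q), (x1,r), (x2,q), (x2,r)}
  {x1, x2} × {q, r, s} = {(x1,q), (x1,r), (x1,s), (x2,q), (x2,r), (x2,s)}
  {x1, x2, x3} × {q, r} = {(x1,q), (x1,r), (x2,q), (x2,r), (x3,q), (x3,r)}
  {x1, x2, x3} × {q, r, s} = {(x1,q), (x1,r), (x1,s), (x2,q), (x2,r), (x2,s), (x3,q), (x3,r), (x3,s)}
These 9 distinct sets form the basis B.
Close under arbitrary unions to get τ_{X×Y}; counting gives |τ_{X×Y}| = 14.


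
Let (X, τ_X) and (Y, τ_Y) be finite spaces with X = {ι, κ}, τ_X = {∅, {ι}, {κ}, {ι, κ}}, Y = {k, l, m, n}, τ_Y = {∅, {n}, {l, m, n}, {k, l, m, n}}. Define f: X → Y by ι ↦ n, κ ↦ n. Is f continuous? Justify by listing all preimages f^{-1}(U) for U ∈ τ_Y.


f IS continuous.

Compute f^{-1}(U) for each U ∈ τ_Y:
  U = ∅: f^{-1}(U) = ∅ ∈ τ_X ✓.
  U = {n}: f^{-1}(U) = {ι, κ} ∈ τ_X ✓.
  U = {l, m, n}: f^{-1}(U) = {ι, κ} ∈ τ_X ✓.
  U = {k, l, m, n}: f^{-1}(U) = {ι, κ} ∈ τ_X ✓.
Every preimage lies in τ_X, so f IS continuous.


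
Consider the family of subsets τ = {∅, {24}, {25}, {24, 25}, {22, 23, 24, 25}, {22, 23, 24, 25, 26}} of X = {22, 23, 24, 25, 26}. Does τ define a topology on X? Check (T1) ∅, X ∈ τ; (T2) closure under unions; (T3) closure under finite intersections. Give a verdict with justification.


τ IS a topology on X.

Axiom (T1): ∅ ∈ τ? Yes; X ∈ τ? Yes.
Axiom (T2/T3): check pairwise unions and intersections of members of τ.
All pairwise intersections and unions checked — each lies in τ. Therefore τ satisfies (T1), (T2), (T3): it IS a topology on X.


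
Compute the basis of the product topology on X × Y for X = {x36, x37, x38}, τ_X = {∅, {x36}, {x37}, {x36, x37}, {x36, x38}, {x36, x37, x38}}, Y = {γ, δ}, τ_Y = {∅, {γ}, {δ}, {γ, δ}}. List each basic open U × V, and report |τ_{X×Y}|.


Basis B = {∅ × ∅, {x36} × {γ}, {x36} × {δ}, {x37} × {γ}, {x37} × {δ}, {x36} × {γ, δ}, {x36, x37} × {γ}, {x36, x38} × {γ}, {x36, x37} × {δ}, {x36, x38} × {δ}, {x37} × {γ, δ}, {x36, x37, x38} × {γ}, {x36, x37, x38} × {δ}, {x36, x37} × {γ, δ}, {x36, x38} × {γ, δ}, {x36, x37, x38} × {γ, δ}}; |τ_{X×Y}| = 36.

Enumerate products U × V with U ∈ τ_X, V ∈ τ_Y (deduplicated):
  ∅ × ∅ = {} (∅)
  {x36} × {γ} = {(x36,γ)}
  {x36} × {δ} = {(x36,δ)}
  {x37} × {γ} = {(x37,γ)}
  {x37} × {δ} = {(x37,δ)}
  {x36} × {γ, δ} = {(x36,γ), (x36,δ)}
  {x36, x37} × {γ} = {(x36,γ), (x37,γ)}
  {x36, x38} × {γ} = {(x36,γ), (x38,γ)}
  {x36, x37} × {δ} = {(x36,δ), (x37,δ)}
  {x36, x38} × {δ} = {(x36,δ), (x38,δ)}
  {x37} × {γ, δ} = {(x37,γ), (x37,δ)}
  {x36, x37, x38} × {γ} = {(x36,γ), (x37,γ), (x38,γ)}
  {x36, x37, x38} × {δ} = {(x36,δ), (x37,δ), (x38,δ)}
  {x36, x37} × {γ, δ} = {(x36,γ), (x36,δ), (x37,γ), (x37,δ)}
  {x36, x38} × {γ, δ} = {(x36,γ), (x36,δ), (x38,γ), (x38,δ)}
  {x36, x37, x38} × {γ, δ} = {(x36,γ), (x36,δ), (x37,γ), (x37,δ), (x38,γ), (x38,δ)}
These 16 distinct sets form the basis B.
Close under arbitrary unions to get τ_{X×Y}; counting gives |τ_{X×Y}| = 36.


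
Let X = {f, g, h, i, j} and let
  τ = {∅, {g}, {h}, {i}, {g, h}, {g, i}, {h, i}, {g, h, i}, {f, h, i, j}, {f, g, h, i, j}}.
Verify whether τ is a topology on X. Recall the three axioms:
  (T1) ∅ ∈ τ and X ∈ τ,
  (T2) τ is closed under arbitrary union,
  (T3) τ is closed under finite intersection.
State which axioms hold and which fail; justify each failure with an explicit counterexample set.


τ IS a topology on X.

Axiom (T1): ∅ ∈ τ? Yes; X ∈ τ? Yes.
Axiom (T2/T3): check pairwise unions and intersections of members of τ.
All pairwise intersections and unions checked — each lies in τ. Therefore τ satisfies (T1), (T2), (T3): it IS a topology on X.


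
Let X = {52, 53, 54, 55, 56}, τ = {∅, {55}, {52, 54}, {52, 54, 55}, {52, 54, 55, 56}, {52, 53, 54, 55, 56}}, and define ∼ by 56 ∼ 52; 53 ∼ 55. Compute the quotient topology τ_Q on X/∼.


X/∼ = {[52=56], [53=55], [54]}; |τ_Q| = 2.

Equivalence classes: [52=56], [53=55], [54].
Quotient map π: X → X/∼ sends 52 ↦ [52=56], 53 ↦ [53=55], 54 ↦ [54], 55 ↦ [53=55], 56 ↦ [52=56].
For each subset V ⊆ X/∼, compute π^{-1}(V) ⊆ X and check whether π^{-1}(V) ∈ τ. V is open in τ_Q iff π^{-1}(V) ∈ τ.
  V = {}: π^{-1}(V) = ∅ ∈ τ ✓.
  V = {[52=56]}: π^{-1}(V) = {52, 56} ∉ τ ✗.
  V = {[53=55]}: π^{-1}(V) = {53, 55} ∉ τ ✗.
  V = {[52=56], [53=55]}: π^{-1}(V) = {52, 53, 55, 56} ∉ τ ✗.
  V = {[54]}: π^{-1}(V) = {54} ∉ τ ✗.
  V = {[52=56], [54]}: π^{-1}(V) = {52, 54, 56} ∉ τ ✗.
  V = {[53=55], [54]}: π^{-1}(V) = {53, 54, 55} ∉ τ ✗.
  V = {[52=56], [53=55], [54]}: π^{-1}(V) = {52, 53, 54, 55, 56} ∈ τ ✓.
Open sets in the quotient: τ_Q = {{}, {[52=56], [53=55], [54]}} (2 elements).


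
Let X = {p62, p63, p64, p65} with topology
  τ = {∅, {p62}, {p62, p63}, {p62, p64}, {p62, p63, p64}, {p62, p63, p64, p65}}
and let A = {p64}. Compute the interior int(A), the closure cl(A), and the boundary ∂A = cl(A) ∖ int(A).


int(A) = ∅, cl(A) = {p64, p65}, ∂A = {p64, p65}.

Closed sets in (X, τ) are complements of opens:
  closed(X, τ) = {∅, {p65}, {p63, p65}, {p64, p65}, {p63, p64, p65}, {p62, p63, p64, p65}}.
int(A) = ⋃ {U ∈ τ : U ⊆ A}. Opens contained in A: ∅.
Taking the union of these: int(A) = ∅.
cl(A) = ⋂ {C closed : A ⊆ C}. Closed sets containing A: {p64, p65}, {p63, p64, p65}, {p62, p63, p64, p65}.
Intersecting these: cl(A) = {p64, p65}.
∂A = cl(A) ∖ int(A) = {p64, p65} ∖ ∅ = {p64, p65}.


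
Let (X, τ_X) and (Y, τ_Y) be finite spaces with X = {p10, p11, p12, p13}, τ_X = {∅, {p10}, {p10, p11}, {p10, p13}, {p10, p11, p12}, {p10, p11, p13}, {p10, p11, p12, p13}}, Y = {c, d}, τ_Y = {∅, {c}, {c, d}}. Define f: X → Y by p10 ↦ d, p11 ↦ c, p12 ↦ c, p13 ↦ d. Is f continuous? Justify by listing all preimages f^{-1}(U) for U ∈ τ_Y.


f is NOT continuous.

Compute f^{-1}(U) for each U ∈ τ_Y:
  U = ∅: f^{-1}(U) = ∅ ∈ τ_X ✓.
  U = {c}: f^{-1}(U) = {p11, p12} ∉ τ_X ✗.
  U = {c, d}: f^{-1}(U) = {p10, p11, p12, p13} ∈ τ_X ✓.
Found U = {c} with f^{-1}(U) = {p11, p12} not in τ_X. Therefore f is NOT continuous.


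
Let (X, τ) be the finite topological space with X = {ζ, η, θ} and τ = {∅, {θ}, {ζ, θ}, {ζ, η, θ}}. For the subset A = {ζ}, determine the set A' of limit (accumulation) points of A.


A' = {η}

For each x ∈ X, list the open sets U ∈ τ with x ∈ U, then check whether U ∩ (A ∖ {x}) ≠ ∅ for every such U.
  x = ζ: open {ζ, θ} ∋ x has {ζ, θ} ∩ (A ∖ {ζ}) = ∅, so x is NOT a limit point.
  x = η: opens ∋ x are {ζ, η, θ}; each meets A ∖ {η}, so x IS a limit point.
  x = θ: open {θ} ∋ x has {θ} ∩ (A ∖ {θ}) = ∅, so x is NOT a limit point.
Collecting: A' = {η}.


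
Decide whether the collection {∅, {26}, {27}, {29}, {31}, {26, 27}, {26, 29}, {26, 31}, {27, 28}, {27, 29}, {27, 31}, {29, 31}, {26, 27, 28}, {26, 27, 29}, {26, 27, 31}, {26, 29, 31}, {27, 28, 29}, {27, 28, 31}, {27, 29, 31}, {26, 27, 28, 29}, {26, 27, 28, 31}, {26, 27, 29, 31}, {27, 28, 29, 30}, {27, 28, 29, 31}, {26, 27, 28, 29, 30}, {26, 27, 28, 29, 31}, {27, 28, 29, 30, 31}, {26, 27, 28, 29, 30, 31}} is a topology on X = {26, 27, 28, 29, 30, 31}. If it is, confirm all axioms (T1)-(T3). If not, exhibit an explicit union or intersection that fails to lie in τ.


τ IS a topology on X.

Axiom (T1): ∅ ∈ τ? Yes; X ∈ τ? Yes.
Axiom (T2/T3): check pairwise unions and intersections of members of τ.
All pairwise intersections and unions checked — each lies in τ. Therefore τ satisfies (T1), (T2), (T3): it IS a topology on X.


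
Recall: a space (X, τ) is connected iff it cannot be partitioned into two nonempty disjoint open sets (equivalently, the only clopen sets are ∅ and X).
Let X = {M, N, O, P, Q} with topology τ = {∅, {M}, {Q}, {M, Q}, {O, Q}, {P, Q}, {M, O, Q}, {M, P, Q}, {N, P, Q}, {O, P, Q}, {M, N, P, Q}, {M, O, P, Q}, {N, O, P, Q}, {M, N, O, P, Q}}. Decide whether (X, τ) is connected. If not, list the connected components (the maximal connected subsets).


(X, τ) is disconnected; components = [{M}, {N, O, P, Q}].

Find clopen sets (U ∈ τ with X ∖ U ∈ τ):
  U = ∅, X ∖ U = {M, N, O, P, Q} — both open, so U is clopen.
  U = {M}, X ∖ U = {N, O, P, Q} — both open, so U is clopen.
  U = {N, O, P, Q}, X ∖ U = {M} — both open, so U is clopen.
  U = {M, N, O, P, Q}, X ∖ U = ∅ — both open, so U is clopen.
Nontrivial clopen(s) exist: e.g. {M}. So (X, τ) is disconnected.
Compute connected components by grouping points that agree on all clopens:
  component: {M}
  component: {N, O, P, Q}


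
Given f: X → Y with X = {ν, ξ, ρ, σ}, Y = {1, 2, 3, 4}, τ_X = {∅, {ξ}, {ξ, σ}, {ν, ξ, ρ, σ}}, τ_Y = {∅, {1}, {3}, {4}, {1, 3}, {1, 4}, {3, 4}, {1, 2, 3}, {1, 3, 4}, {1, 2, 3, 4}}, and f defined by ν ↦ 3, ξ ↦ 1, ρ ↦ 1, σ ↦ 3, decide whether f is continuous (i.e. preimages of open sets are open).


f is NOT continuous.

Compute f^{-1}(U) for each U ∈ τ_Y:
  U = ∅: f^{-1}(U) = ∅ ∈ τ_X ✓.
  U = {1}: f^{-1}(U) = {ξ, ρ} ∉ τ_X ✗.
  U = {3}: f^{-1}(U) = {ν, σ} ∉ τ_X ✗.
  U = {4}: f^{-1}(U) = ∅ ∈ τ_X ✓.
  U = {1, 3}: f^{-1}(U) = {ν, ξ, ρ, σ} ∈ τ_X ✓.
  U = {1, 4}: f^{-1}(U) = {ξ, ρ} ∉ τ_X ✗.
  U = {3, 4}: f^{-1}(U) = {ν, σ} ∉ τ_X ✗.
  U = {1, 2, 3}: f^{-1}(U) = {ν, ξ, ρ, σ} ∈ τ_X ✓.
  U = {1, 3, 4}: f^{-1}(U) = {ν, ξ, ρ, σ} ∈ τ_X ✓.
  U = {1, 2, 3, 4}: f^{-1}(U) = {ν, ξ, ρ, σ} ∈ τ_X ✓.
Found U = {1} with f^{-1}(U) = {ξ, ρ} not in τ_X. Therefore f is NOT continuous.


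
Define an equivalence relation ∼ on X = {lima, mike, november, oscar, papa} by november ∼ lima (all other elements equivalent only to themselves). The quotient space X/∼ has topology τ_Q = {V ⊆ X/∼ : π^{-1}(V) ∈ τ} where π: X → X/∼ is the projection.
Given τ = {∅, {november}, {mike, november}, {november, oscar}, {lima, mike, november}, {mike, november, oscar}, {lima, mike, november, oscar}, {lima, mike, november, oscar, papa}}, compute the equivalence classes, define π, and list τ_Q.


X/∼ = {[lima=november], [mike], [oscar], [papa]}; |τ_Q| = 4.

Equivalence classes: [lima=november], [mike], [oscar], [papa].
Quotient map π: X → X/∼ sends lima ↦ [lima=november], mike ↦ [mike], november ↦ [lima=november], oscar ↦ [oscar], papa ↦ [papa].
For each subset V ⊆ X/∼, compute π^{-1}(V) ⊆ X and check whether π^{-1}(V) ∈ τ. V is open in τ_Q iff π^{-1}(V) ∈ τ.
  V = {}: π^{-1}(V) = ∅ ∈ τ ✓.
  V = {[lima=november]}: π^{-1}(V) = {lima, november} ∉ τ ✗.
  V = {[mike]}: π^{-1}(V) = {mike} ∉ τ ✗.
  V = {[lima=november], [mike]}: π^{-1}(V) = {lima, mike, november} ∈ τ ✓.
  V = {[oscar]}: π^{-1}(V) = {oscar} ∉ τ ✗.
  V = {[lima=november], [oscar]}: π^{-1}(V) = {lima, november, oscar} ∉ τ ✗.
  V = {[mike], [oscar]}: π^{-1}(V) = {mike, oscar} ∉ τ ✗.
  V = {[lima=november], [mike], [oscar]}: π^{-1}(V) = {lima, mike, november, oscar} ∈ τ ✓.
  V = {[papa]}: π^{-1}(V) = {papa} ∉ τ ✗.
  V = {[lima=november], [papa]}: π^{-1}(V) = {lima, november, papa} ∉ τ ✗.
  V = {[mike], [papa]}: π^{-1}(V) = {mike, papa} ∉ τ ✗.
  V = {[lima=november], [mike], [papa]}: π^{-1}(V) = {lima, mike, november, papa} ∉ τ ✗.
  V = {[oscar], [papa]}: π^{-1}(V) = {oscar, papa} ∉ τ ✗.
  V = {[lima=november], [oscar], [papa]}: π^{-1}(V) = {lima, november, oscar, papa} ∉ τ ✗.
  V = {[mike], [oscar], [papa]}: π^{-1}(V) = {mike, oscar, papa} ∉ τ ✗.
  V = {[lima=november], [mike], [oscar], [papa]}: π^{-1}(V) = {lima, mike, november, oscar, papa} ∈ τ ✓.
Open sets in the quotient: τ_Q = {{}, {[lima=november], [mike]}, {[lima=november], [mike], [oscar]}, {[lima=november], [mike], [oscar], [papa]}} (4 elements).
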